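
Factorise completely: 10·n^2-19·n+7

(2·n-1)·(5·n-7)

Need a pair with product 10·7 = 70 and sum -19: that's -14 and -5.
Split the middle term: 10·n^2-14·n - 5·n+7 = 2·n·(5·n-7) - (5·n-7).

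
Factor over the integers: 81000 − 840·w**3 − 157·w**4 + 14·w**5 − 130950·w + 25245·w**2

(2·w − 15)·(7·w − 5)·(w + 12)·(w**2 − 15·w + 90)

By the rational root theorem, w = 15/2 is a root, so (2·w − 15) divides it; the quotient is 7·w**4 − 26·w**3 − 615·w**2 + 8010·w − 5400.
Continuing, w = −12 is a root, so (w + 12) divides it; the quotient is 7·w**3 − 110·w**2 + 705·w − 450.
Continuing, w = 5/7 is a root, giving the factor (7·w − 5) and quotient w**2 − 15·w + 90.
The quadratic w**2 − 15·w + 90 has discriminant −135 < 0 and is irreducible over ℤ.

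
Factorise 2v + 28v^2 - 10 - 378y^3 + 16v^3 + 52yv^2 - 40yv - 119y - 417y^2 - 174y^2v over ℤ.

Group: 6y(-63y^2 - 50yv - 59y - 8v^2 - 18v - 10) + (-2v + 1)(-63y^2 - 50yv - 59y - 8v^2 - 18v - 10); both groups contain (-63y^2 - 50yv - 59y - 8v^2 - 18v - 10), so (6y - 2v + 1) is a factor with cofactor -63y^2 - 50yv - 59y - 8v^2 - 18v - 10.
The cofactor groups again: -63y^2 - 50yv - 59y - 8v^2 - 18v - 10 = -7y(9y + 2v + 2) + (-4v - 5)(9y + 2v + 2); both groups contain (9y + 2v + 2), giving -(7y + 4v + 5)(9y + 2v + 2).

-(6y - 2v + 1)(9y + 2v + 2)(7y + 4v + 5)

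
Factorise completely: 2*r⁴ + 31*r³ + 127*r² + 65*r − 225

Trying the rational-root candidates, r = 1 is a root, giving the factor (r − 1) and quotient 2*r³ + 33*r² + 160*r + 225.
Then r = −5/2 is a root, so (2*r + 5) divides it; the quotient is r² + 14*r + 45.
The remaining quadratic factors as (r + 9)(r + 5).

(2*r + 5)*(r + 5)*(r + 9)*(r − 1)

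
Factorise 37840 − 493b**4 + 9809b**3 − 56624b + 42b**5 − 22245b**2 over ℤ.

(6b + 11)(7b − 4)(b − 4)(b**2 − 9b + 215)

By the rational root theorem, b = −11/6 is a root, so (6b + 11) divides it; the quotient is 7b**4 − 95b**3 + 1809b**2 − 7024b + 3440.
Next, b = 4 is a root, so (b − 4) divides it; the quotient is 7b**3 − 67b**2 + 1541b − 860.
Then b = 4/7 is a root, so (7b − 4) is a factor; dividing leaves b**2 − 9b + 215.
The quadratic b**2 − 9b + 215 has discriminant −779 < 0 and is irreducible over ℤ.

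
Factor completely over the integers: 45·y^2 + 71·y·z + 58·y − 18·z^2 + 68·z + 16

Group: 5·y·(9·y − 2·z + 8) + (9·z + 2)·(9·y − 2·z + 8); both groups contain (9·y − 2·z + 8).

(5·y + 9·z + 2)·(9·y − 2·z + 8)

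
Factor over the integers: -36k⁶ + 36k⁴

Pull out the common factor 36k⁴, leaving -k² + 1.
Recognize a difference of squares with the parts 1 and k.

-36k⁴(k + 1)(k - 1)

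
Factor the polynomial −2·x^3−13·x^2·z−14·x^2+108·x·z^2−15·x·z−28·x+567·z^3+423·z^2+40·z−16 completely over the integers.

Group: x·(−2·x^2−27·x·z−12·x−81·z^2−72·z−16) + (−7·z+1)·(−2·x^2−27·x·z−12·x−81·z^2−72·z−16); both groups contain (−2·x^2−27·x·z−12·x−81·z^2−72·z−16), so (x−7·z+1) is a factor with cofactor −2·x^2−27·x·z−12·x−81·z^2−72·z−16.
The cofactor groups again: −2·x^2−27·x·z−12·x−81·z^2−72·z−16 = −2·x·(x+9·z+4) + (−9·z−4)·(x+9·z+4); both groups contain (x+9·z+4), giving −(2·x+9·z+4)·(x+9·z+4).

−(2·x+9·z+4)·(x+9·z+4)·(x−7·z+1)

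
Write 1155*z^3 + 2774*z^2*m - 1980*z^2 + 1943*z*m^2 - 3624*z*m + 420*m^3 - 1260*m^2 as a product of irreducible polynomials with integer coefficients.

Group: 11*z*(105*z^2 + 109*z*m - 180*z + 28*m^2 - 84*m) + 15*m*(105*z^2 + 109*z*m - 180*z + 28*m^2 - 84*m); both groups contain (105*z^2 + 109*z*m - 180*z + 28*m^2 - 84*m), so (11*z + 15*m) is a factor with cofactor 105*z^2 + 109*z*m - 180*z + 28*m^2 - 84*m.
The cofactor groups again: 105*z^2 + 109*z*m - 180*z + 28*m^2 - 84*m = 15*z*(7*z + 4*m - 12) + 7*m*(7*z + 4*m - 12); both groups contain (7*z + 4*m - 12), giving (15*z + 7*m)*(7*z + 4*m - 12).

(11*z + 15*m)*(7*z + 4*m - 12)*(15*z + 7*m)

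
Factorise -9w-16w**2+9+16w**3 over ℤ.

(4w+3)(4w-3)(w-1)

Among the possible rational roots, w = -3/4 is a root, so (4w+3) is a factor; dividing leaves 4w**2-7w+3.
The remaining quadratic factors as (w-1)(4w-3).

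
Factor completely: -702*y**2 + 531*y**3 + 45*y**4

9*y**2*(5*y - 6)*(y + 13)

Pull out the common factor 9*y**2, then factor the remaining trinomial.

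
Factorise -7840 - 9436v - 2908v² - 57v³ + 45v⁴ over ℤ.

By the rational root theorem, v = 10 is a root, giving the factor (v - 10) and quotient 45v³ + 393v² + 1022v + 784.
Then v = -14/3 is a root, so (3v + 14) divides it; the quotient is 15v² + 61v + 56.
The remaining quadratic factors as (5v + 7)(3v + 8).

(3v + 14)(3v + 8)(5v + 7)(v - 10)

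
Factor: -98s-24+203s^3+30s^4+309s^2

(5s-2)(6s+1)(s+3)(s+4)

Testing divisors of the constant over divisors of the leading coefficient, s = -3 is a root, so (s+3) is a factor; dividing leaves 30s^3+113s^2-30s-8.
Then s = 2/5 is a root, giving the factor (5s-2) and quotient 6s^2+25s+4.
The remaining quadratic factors as (s+4)(6s+1).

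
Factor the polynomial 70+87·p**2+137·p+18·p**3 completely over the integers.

(3·p+5)·(6·p+7)·(p+2)

Among the possible rational roots, p = −2 is a root, so (p+2) is a factor; dividing leaves 18·p**2+51·p+35.
The remaining quadratic factors as (3·p+5)(6·p+7).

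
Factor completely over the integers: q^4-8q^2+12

(q^2-2)(q^2-6)

Substitute u = q^2 to get a quadratic in u, then factor.
q^2-6 is irreducible over ℤ (6 is not a perfect square).
q^2-2 is irreducible over ℤ (2 is not a perfect square).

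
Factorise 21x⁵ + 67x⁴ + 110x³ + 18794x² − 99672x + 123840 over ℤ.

(3x − 8)(7x − 15)(x + 12)(x² − 4x + 86)

By the rational root theorem, x = −12 is a root, so (x + 12) divides it; the quotient is 21x⁴ − 185x³ + 2330x² − 9166x + 10320.
Next, x = 8/3 is a root, so (3x − 8) divides it; the quotient is 7x³ − 43x² + 662x − 1290.
Next, x = 15/7 is a root, so (7x − 15) is a factor; dividing leaves x² − 4x + 86.
The quadratic x² − 4x + 86 has discriminant −328 < 0 and is irreducible over ℤ.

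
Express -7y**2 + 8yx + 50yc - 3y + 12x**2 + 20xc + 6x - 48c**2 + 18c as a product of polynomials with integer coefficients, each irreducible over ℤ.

-(y - 2x - 6c)(7y + 6x - 8c + 3)

Group: -7y(y - 2x - 6c) + (-6x + 8c - 3)(y - 2x - 6c); both groups contain (y - 2x - 6c).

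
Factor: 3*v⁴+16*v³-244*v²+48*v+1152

(3*v-8)*(v+12)*(v+2)*(v-6)

Testing divisors of the constant over divisors of the leading coefficient, v = -12 is a root, giving the factor (v+12) and quotient 3*v³-20*v²-4*v+96.
Next, v = -2 is a root, so (v+2) divides it; the quotient is 3*v²-26*v+48.
The remaining quadratic factors as (3*v-8)(v-6).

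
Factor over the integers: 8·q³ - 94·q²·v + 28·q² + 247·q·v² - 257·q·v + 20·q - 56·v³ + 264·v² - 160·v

Group: q·(8·q² - 30·q·v + 28·q + 7·v² - 33·v + 20) - 8·v·(8·q² - 30·q·v + 28·q + 7·v² - 33·v + 20); both groups contain (8·q² - 30·q·v + 28·q + 7·v² - 33·v + 20), so (q - 8·v) is a factor with cofactor 8·q² - 30·q·v + 28·q + 7·v² - 33·v + 20.
The cofactor groups again: 8·q² - 30·q·v + 28·q + 7·v² - 33·v + 20 = 2·q·(4·q - v + 4) + (-7·v + 5)·(4·q - v + 4); both groups contain (4·q - v + 4), giving (2·q - 7·v + 5)·(4·q - v + 4).

(2·q - 7·v + 5)·(4·q - v + 4)·(q - 8·v)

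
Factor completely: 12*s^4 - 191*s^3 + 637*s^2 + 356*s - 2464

(3*s - 8)*(4*s + 7)*(s - 11)*(s - 4)

Among the possible rational roots, s = 8/3 is a root, giving the factor (3*s - 8) and quotient 4*s^3 - 53*s^2 + 71*s + 308.
Continuing, s = 4 is a root, so (s - 4) divides it; the quotient is 4*s^2 - 37*s - 77.
The remaining quadratic factors as (s - 11)(4*s + 7).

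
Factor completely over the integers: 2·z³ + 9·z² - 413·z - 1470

Among the possible rational roots, z = -15 is a root, so (z + 15) divides it; the quotient is 2·z² - 21·z - 98.
The remaining quadratic factors as (z - 14)(2·z + 7).

(2·z + 7)·(z + 15)·(z - 14)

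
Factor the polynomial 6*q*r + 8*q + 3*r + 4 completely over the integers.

Group as (6*q*r + 8*q) + (3*r + 4) = 2*q*(3*r + 4) + (3*r + 4).
Both groups share the factor (3*r + 4).

(2*q + 1)*(3*r + 4)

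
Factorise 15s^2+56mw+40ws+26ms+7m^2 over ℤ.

Group: m(7m+5s) + (8w+3s)(7m+5s); both groups contain (7m+5s).

(7m+5s)(m+8w+3s)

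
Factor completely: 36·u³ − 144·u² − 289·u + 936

By the rational root theorem, u = −8/3 is a root, giving the factor (3·u + 8) and quotient 12·u² − 80·u + 117.
The remaining quadratic factors as (2·u − 9)(6·u − 13).

(2·u − 9)·(3·u + 8)·(6·u − 13)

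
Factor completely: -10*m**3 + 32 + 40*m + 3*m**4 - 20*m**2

By the rational root theorem, m = -2 is a root, so (m + 2) is a factor; dividing leaves 3*m**3 - 16*m**2 + 12*m + 16.
Next, m = 4 is a root, so (m - 4) divides it; the quotient is 3*m**2 - 4*m - 4.
The remaining quadratic factors as (3*m + 2)(m - 2).

(3*m + 2)*(m + 2)*(m - 2)*(m - 4)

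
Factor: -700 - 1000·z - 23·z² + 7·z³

By the rational root theorem, z = 14 is a root, so (z - 14) is a factor; dividing leaves 7·z² + 75·z + 50.
The remaining quadratic factors as (z + 10)(7·z + 5).

(7·z + 5)·(z + 10)·(z - 14)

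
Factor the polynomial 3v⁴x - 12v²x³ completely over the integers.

3v²x(v + 2x)(v - 2x)

Factor out 3v²x, leaving v² - 4x², which is a difference of two squares.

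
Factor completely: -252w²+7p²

7(p+6w)(p-6w)

Factor out 7, leaving p²-36w², which is a difference of two squares.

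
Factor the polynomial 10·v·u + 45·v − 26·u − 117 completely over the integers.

(2·u + 9)·(5·v − 13)

Group as (10·v·u + 45·v) + (−26·u − 117) = 5·v·(2·u + 9) − 13·(2·u + 9).
Both groups share the factor (2·u + 9).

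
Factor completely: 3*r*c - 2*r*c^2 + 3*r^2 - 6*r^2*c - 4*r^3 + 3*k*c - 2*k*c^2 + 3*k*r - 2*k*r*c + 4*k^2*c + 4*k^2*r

(4*k - 4*r - 2*c + 3)*(r + c)*(k + r)

Group: r*(4*k^2 - 2*k*c + 3*k - 4*r^2 - 2*r*c + 3*r) + c*(4*k^2 - 2*k*c + 3*k - 4*r^2 - 2*r*c + 3*r); both groups contain (4*k^2 - 2*k*c + 3*k - 4*r^2 - 2*r*c + 3*r), so (r + c) is a factor with cofactor 4*k^2 - 2*k*c + 3*k - 4*r^2 - 2*r*c + 3*r.
The cofactor groups again: 4*k^2 - 2*k*c + 3*k - 4*r^2 - 2*r*c + 3*r = 4*k*(k + r) + (-4*r - 2*c + 3)*(k + r); both groups contain (k + r), giving (4*k - 4*r - 2*c + 3)*(k + r).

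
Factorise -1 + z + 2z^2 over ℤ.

(2z - 1)(z + 1)

Need a pair with product 2·(-1) = -2 and sum 1: that's -1 and 2.
Split the middle term: 2z^2 - z + 2z - 1 = z(2z - 1) + (2z - 1).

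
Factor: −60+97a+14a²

Need a pair with product 14·(−60) = −840 and sum 97: that's 105 and −8.
Split the middle term: 14a²+105a − 8a−60 = 7a(2a+15) − 4(2a+15).

(2a+15)(7a−4)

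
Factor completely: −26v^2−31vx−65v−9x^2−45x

Group: −2v(13v+9x) + (−x−5)(13v+9x); both groups contain (13v+9x).

−(13v+9x)(2v+x+5)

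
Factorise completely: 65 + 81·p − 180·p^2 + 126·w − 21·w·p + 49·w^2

(7·w − 15·p + 13)·(7·w + 12·p + 5)

Group: 7·w·(7·w + 12·p + 5) + (−15·p + 13)·(7·w + 12·p + 5); both groups contain (7·w + 12·p + 5).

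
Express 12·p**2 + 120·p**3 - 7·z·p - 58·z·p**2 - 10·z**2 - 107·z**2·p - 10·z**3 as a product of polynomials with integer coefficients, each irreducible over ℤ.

-(5·z - 4·p)·(z + 10·p + 1)·(2·z + 3·p)

Group: 5·z·(-2·z**2 - 23·z·p - 2·z - 30·p**2 - 3·p) - 4·p·(-2·z**2 - 23·z·p - 2·z - 30·p**2 - 3·p); both groups contain (-2·z**2 - 23·z·p - 2·z - 30·p**2 - 3·p), so (5·z - 4·p) is a factor with cofactor -2·z**2 - 23·z·p - 2·z - 30·p**2 - 3·p.
The cofactor groups again: -2·z**2 - 23·z·p - 2·z - 30·p**2 - 3·p = -z·(2·z + 3·p) + (-10·p - 1)·(2·z + 3·p); both groups contain (2·z + 3·p), giving -(z + 10·p + 1)·(2·z + 3·p).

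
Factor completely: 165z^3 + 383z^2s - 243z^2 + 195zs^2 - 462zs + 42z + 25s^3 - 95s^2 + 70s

(11z + 5s - 14)(3z + 5s)(5z + s - 1)

Group: 5z(33z^2 + 70zs - 42z + 25s^2 - 70s) + (s - 1)(33z^2 + 70zs - 42z + 25s^2 - 70s); both groups contain (33z^2 + 70zs - 42z + 25s^2 - 70s), so (5z + s - 1) is a factor with cofactor 33z^2 + 70zs - 42z + 25s^2 - 70s.
The cofactor groups again: 33z^2 + 70zs - 42z + 25s^2 - 70s = 11z(3z + 5s) + (5s - 14)(3z + 5s); both groups contain (3z + 5s), giving (11z + 5s - 14)(3z + 5s).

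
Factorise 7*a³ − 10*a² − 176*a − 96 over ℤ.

(7*a + 4)*(a + 4)*(a − 6)

By the rational root theorem, a = −4 is a root, so (a + 4) divides it; the quotient is 7*a² − 38*a − 24.
The remaining quadratic factors as (7*a + 4)(a − 6).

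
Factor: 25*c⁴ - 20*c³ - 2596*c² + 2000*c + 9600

(5*c + 8)*(5*c - 12)*(c + 10)*(c - 10)

By the rational root theorem, c = 10 is a root, giving the factor (c - 10) and quotient 25*c³ + 230*c² - 296*c - 960.
Then c = -8/5 is a root, so (5*c + 8) is a factor; dividing leaves 5*c² + 38*c - 120.
The remaining quadratic factors as (5*c - 12)(c + 10).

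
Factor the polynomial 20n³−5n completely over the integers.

Every term has a factor of 5n. Then 4n²−1 = (2n)² − (1)².

5n(2n+1)(2n−1)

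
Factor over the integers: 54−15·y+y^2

(y−6)·(y−9)

Two integers with product 54 and sum −15 are −6 and −9.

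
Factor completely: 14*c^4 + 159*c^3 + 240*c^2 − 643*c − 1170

(2*c + 5)*(7*c + 13)*(c + 9)*(c − 2)

By the rational root theorem, c = 2 is a root, so (c − 2) divides it; the quotient is 14*c^3 + 187*c^2 + 614*c + 585.
Next, c = −5/2 is a root, so (2*c + 5) is a factor; dividing leaves 7*c^2 + 76*c + 117.
The remaining quadratic factors as (7*c + 13)(c + 9).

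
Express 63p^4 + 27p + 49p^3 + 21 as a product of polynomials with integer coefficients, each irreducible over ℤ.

(9p + 7)(7p^3 + 3)

Group as (63p^4 + 27p) + (49p^3 + 21) = 9p(7p^3 + 3) + 7(7p^3 + 3).
Both groups share the factor (7p^3 + 3).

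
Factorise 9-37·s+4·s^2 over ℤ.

Need a pair with product 4·9 = 36 and sum -37: that's -36 and -1.
Split the middle term: 4·s^2-36·s - s+9 = 4·s·(s-9) - (s-9).

(4·s-1)·(s-9)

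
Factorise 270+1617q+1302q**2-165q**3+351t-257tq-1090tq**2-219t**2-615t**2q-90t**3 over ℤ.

-(3t+11q+10)(5t+15q+3)(6t+q-9)

Group: 3t(-30t**2-95tq+27t-15q**2+132q+27) + (11q+10)(-30t**2-95tq+27t-15q**2+132q+27); both groups contain (-30t**2-95tq+27t-15q**2+132q+27), so (3t+11q+10) is a factor with cofactor -30t**2-95tq+27t-15q**2+132q+27.
The cofactor groups again: -30t**2-95tq+27t-15q**2+132q+27 = -5t(6t+q-9) + (-15q-3)(6t+q-9); both groups contain (6t+q-9), giving -(5t+15q+3)(6t+q-9).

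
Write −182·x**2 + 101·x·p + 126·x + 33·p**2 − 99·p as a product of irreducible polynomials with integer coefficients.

Group: −14·x·(13·x + 3·p − 9) + 11·p·(13·x + 3·p − 9); both groups contain (13·x + 3·p − 9).

−(14·x − 11·p)·(13·x + 3·p − 9)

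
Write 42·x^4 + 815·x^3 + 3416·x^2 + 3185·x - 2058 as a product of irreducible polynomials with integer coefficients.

Trying the rational-root candidates, x = -14 is a root, so (x + 14) divides it; the quotient is 42·x^3 + 227·x^2 + 238·x - 147.
Continuing, x = -7/2 is a root, so (2·x + 7) divides it; the quotient is 21·x^2 + 40·x - 21.
The remaining quadratic factors as (7·x - 3)(3·x + 7).

(2·x + 7)·(3·x + 7)·(7·x - 3)·(x + 14)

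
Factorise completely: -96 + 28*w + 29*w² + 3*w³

Testing divisors of the constant over divisors of the leading coefficient, w = -8 is a root, so (w + 8) is a factor; dividing leaves 3*w² + 5*w - 12.
The remaining quadratic factors as (w + 3)(3*w - 4).

(3*w - 4)*(w + 3)*(w + 8)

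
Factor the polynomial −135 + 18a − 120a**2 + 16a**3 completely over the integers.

Group as (16a**3 + 18a) + (−120a**2 − 135) = 2a(8a**2 + 9) − 15(8a**2 + 9).
Both groups share the factor (8a**2 + 9).

(2a − 15)(8a**2 + 9)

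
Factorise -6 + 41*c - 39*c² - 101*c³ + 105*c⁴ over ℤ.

Trying the rational-root candidates, c = -2/3 is a root, giving the factor (3*c + 2) and quotient 35*c³ - 57*c² + 25*c - 3.
Continuing, c = 1 is a root, giving the factor (c - 1) and quotient 35*c² - 22*c + 3.
The remaining quadratic factors as (5*c - 1)(7*c - 3).

(3*c + 2)*(5*c - 1)*(7*c - 3)*(c - 1)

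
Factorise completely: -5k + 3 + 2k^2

(2k - 3)(k - 1)

Need a pair with product 2·3 = 6 and sum -5: that's -3 and -2.
Split the middle term: 2k^2 - 3k - 2k + 3 = k(2k - 3) - (2k - 3).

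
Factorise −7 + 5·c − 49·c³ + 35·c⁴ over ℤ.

(5·c − 7)·(7·c³ + 1)

Group as (35·c⁴ + 5·c) + (−49·c³ − 7) = 5·c·(7·c³ + 1) − 7·(7·c³ + 1).
Both groups share the factor (7·c³ + 1).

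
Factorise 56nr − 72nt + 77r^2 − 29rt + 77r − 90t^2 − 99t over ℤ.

(7r − 9t)(8n + 11r + 10t + 11)

Group: 8n(7r − 9t) + (11r + 10t + 11)(7r − 9t); both groups contain (7r − 9t).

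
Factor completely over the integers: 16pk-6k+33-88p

Group as (16pk-88p) + (-6k+33) = 8p(2k-11) - 3(2k-11).
Both groups share the factor (2k-11).

(2k-11)(8p-3)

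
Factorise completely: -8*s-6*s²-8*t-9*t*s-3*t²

Group: -3*t*(t+s) + (-6*s-8)*(t+s); both groups contain (t+s).

-(3*t+6*s+8)*(t+s)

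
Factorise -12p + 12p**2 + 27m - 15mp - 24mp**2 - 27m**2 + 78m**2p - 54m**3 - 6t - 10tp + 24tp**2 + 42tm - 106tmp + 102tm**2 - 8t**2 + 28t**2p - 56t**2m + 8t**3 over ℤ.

Group: 2t(4t**2 - 24tm + 14tp - 6t + 27m**2 - 39mp + 27m + 12p**2 - 12p) + (-2m + 1)(4t**2 - 24tm + 14tp - 6t + 27m**2 - 39mp + 27m + 12p**2 - 12p); both groups contain (4t**2 - 24tm + 14tp - 6t + 27m**2 - 39mp + 27m + 12p**2 - 12p), so (2t - 2m + 1) is a factor with cofactor 4t**2 - 24tm + 14tp - 6t + 27m**2 - 39mp + 27m + 12p**2 - 12p.
The cofactor groups again: 4t**2 - 24tm + 14tp - 6t + 27m**2 - 39mp + 27m + 12p**2 - 12p = 2t(2t - 3m + 3p - 3) + (-9m + 4p)(2t - 3m + 3p - 3); both groups contain (2t - 3m + 3p - 3), giving (2t - 9m + 4p)(2t - 3m + 3p - 3).

(2t - 2m + 1)(2t - 3m + 3p - 3)(2t - 9m + 4p)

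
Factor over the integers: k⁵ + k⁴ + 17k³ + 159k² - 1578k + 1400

By the rational root theorem, k = 1 is a root, giving the factor (k - 1) and quotient k⁴ + 2k³ + 19k² + 178k - 1400.
Next, k = -7 is a root, giving the factor (k + 7) and quotient k³ - 5k² + 54k - 200.
Next, k = 4 is a root, so (k - 4) divides it; the quotient is k² - k + 50.
The quadratic k² - k + 50 has discriminant -199 < 0 and is irreducible over ℤ.

(k + 7)(k - 1)(k - 4)(k² - k + 50)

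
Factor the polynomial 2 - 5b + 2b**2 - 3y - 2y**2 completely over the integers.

-(y - b + 2)(2y + 2b - 1)

Group: -y(2y + 2b - 1) + (b - 2)(2y + 2b - 1); both groups contain (2y + 2b - 1).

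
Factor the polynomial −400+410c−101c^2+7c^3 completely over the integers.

By the rational root theorem, c = 5 is a root, giving the factor (c−5) and quotient 7c^2−66c+80.
The remaining quadratic factors as (c−8)(7c−10).

(7c−10)(c−5)(c−8)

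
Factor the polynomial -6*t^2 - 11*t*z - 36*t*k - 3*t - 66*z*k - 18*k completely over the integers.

Group: -t*(6*t + 11*z + 3) - 6*k*(6*t + 11*z + 3); both groups contain (6*t + 11*z + 3).

-(t + 6*k)*(6*t + 11*z + 3)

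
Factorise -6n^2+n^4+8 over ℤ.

Substitute u = n^2 to get a quadratic in u, then factor.
n^2-4 is a difference of squares.
n^2-2 is irreducible over ℤ (2 is not a perfect square).

(n+2)(n-2)(n^2-2)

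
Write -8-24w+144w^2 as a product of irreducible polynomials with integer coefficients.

8(3w-1)(6w+1)

Pull out the common factor 8, then factor the remaining trinomial.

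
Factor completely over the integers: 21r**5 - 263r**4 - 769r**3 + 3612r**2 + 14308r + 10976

Trying the rational-root candidates, r = 14 is a root, so (r - 14) is a factor; dividing leaves 21r**4 + 31r**3 - 335r**2 - 1078r - 784.
Next, r = -8/7 is a root, so (7r + 8) is a factor; dividing leaves 3r**3 + r**2 - 49r - 98.
Next, r = 14/3 is a root, so (3r - 14) divides it; the quotient is r**2 + 5r + 7.
The quadratic r**2 + 5r + 7 has discriminant -3 < 0 and is irreducible over ℤ.

(3r - 14)(7r + 8)(r - 14)(r**2 + 5r + 7)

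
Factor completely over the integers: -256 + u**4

(u + 4)(u - 4)(u**2 + 16)

Difference of squares twice: with A = u and B = 4, A⁴ − B⁴ = (A² − B²)(A² + B²), and A² − B² factors again.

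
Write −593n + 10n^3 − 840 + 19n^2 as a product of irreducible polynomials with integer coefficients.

(2n − 15)(5n + 7)(n + 8)

Testing divisors of the constant over divisors of the leading coefficient, n = 15/2 is a root, so (2n − 15) divides it; the quotient is 5n^2 + 47n + 56.
The remaining quadratic factors as (5n + 7)(n + 8).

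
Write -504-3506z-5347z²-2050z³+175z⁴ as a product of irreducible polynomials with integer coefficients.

Trying the rational-root candidates, z = -4/5 is a root, giving the factor (5z+4) and quotient 35z³-438z²-719z-126.
Then z = -1/5 is a root, giving the factor (5z+1) and quotient 7z²-89z-126.
The remaining quadratic factors as (7z+9)(z-14).

(5z+1)(5z+4)(7z+9)(z-14)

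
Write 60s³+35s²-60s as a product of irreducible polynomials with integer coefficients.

Pull out the common factor 5s, then factor the remaining trinomial.

5s(3s+4)(4s-3)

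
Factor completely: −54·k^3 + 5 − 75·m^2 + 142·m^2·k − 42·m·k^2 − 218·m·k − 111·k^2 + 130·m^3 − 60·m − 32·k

Group: 2·m·(65·m^2 + 6·m·k − 70·m − 27·k^2 − 42·k + 5) + (2·k + 1)·(65·m^2 + 6·m·k − 70·m − 27·k^2 − 42·k + 5); both groups contain (65·m^2 + 6·m·k − 70·m − 27·k^2 − 42·k + 5), so (2·m + 2·k + 1) is a factor with cofactor 65·m^2 + 6·m·k − 70·m − 27·k^2 − 42·k + 5.
The cofactor groups again: 65·m^2 + 6·m·k − 70·m − 27·k^2 − 42·k + 5 = 13·m·(5·m − 3·k − 5) + (9·k − 1)·(5·m − 3·k − 5); both groups contain (5·m − 3·k − 5), giving (13·m + 9·k − 1)·(5·m − 3·k − 5).

(5·m − 3·k − 5)·(2·m + 2·k + 1)·(13·m + 9·k − 1)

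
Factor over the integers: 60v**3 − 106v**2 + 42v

2v(5v − 3)(6v − 7)

Pull out the common factor 2v, then factor the remaining trinomial.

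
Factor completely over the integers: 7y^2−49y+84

Pull out the common factor 7, then factor the remaining trinomial.

7(y−3)(y−4)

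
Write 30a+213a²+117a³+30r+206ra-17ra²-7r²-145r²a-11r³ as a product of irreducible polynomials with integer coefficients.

Group: r(-11r²-2ra+15r+9a²+15a) + (13a+2)(-11r²-2ra+15r+9a²+15a); both groups contain (-11r²-2ra+15r+9a²+15a), so (r+13a+2) is a factor with cofactor -11r²-2ra+15r+9a²+15a.
The cofactor groups again: -11r²-2ra+15r+9a²+15a = -r(11r-9a-15) - a(11r-9a-15); both groups contain (11r-9a-15), giving -(r+a)(11r-9a-15).

-(11r-9a-15)(r+13a+2)(r+a)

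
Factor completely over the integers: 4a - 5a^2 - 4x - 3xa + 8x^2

Group: x(8x + 5a - 4) - a(8x + 5a - 4); both groups contain (8x + 5a - 4).

(x - a)(8x + 5a - 4)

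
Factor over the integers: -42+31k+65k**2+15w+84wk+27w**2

(9w+13k+14)(3w+5k-3)

Group: 9w(3w+5k-3) + (13k+14)(3w+5k-3); both groups contain (3w+5k-3).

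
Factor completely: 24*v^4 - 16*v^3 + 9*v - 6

(3*v - 2)*(8*v^3 + 3)

Group as (24*v^4 + 9*v) + (-16*v^3 - 6) = 3*v*(8*v^3 + 3) - 2*(8*v^3 + 3).
Both groups share the factor (8*v^3 + 3).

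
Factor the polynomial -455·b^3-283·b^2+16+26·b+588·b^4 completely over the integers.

Trying the rational-root candidates, b = 8/7 is a root, giving the factor (7·b-8) and quotient 84·b^3+31·b^2-5·b-2.
Then b = 1/4 is a root, so (4·b-1) is a factor; dividing leaves 21·b^2+13·b+2.
The remaining quadratic factors as (7·b+2)(3·b+1).

(3·b+1)·(4·b-1)·(7·b+2)·(7·b-8)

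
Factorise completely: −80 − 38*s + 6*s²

Pull out the common factor 2, then factor the remaining trinomial.

2*(3*s + 5)*(s − 8)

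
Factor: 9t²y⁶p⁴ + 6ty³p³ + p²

Pull out the common factor p², leaving 9t²y⁶p² + 6ty³p + 1.
Recognize a perfect-square trinomial with the parts 1 and 3ty³p.

p²(3ty³p + 1)²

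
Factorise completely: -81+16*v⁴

(2*v+3)*(2*v-3)*(4*v²+9)

(2*v)⁴ − (3)⁴ = ((2*v)² − (3)²)((2*v)² + (3)²); the first factor splits again, the second (4*v²+9) is irreducible.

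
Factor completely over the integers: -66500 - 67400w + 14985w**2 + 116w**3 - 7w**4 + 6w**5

(6w + 5)(w + 14)(w - 5)(w**2 - 11w + 190)

Trying the rational-root candidates, w = -5/6 is a root, so (6w + 5) divides it; the quotient is w**4 - 2w**3 + 21w**2 + 2480w - 13300.
Then w = 5 is a root, so (w - 5) divides it; the quotient is w**3 + 3w**2 + 36w + 2660.
Then w = -14 is a root, giving the factor (w + 14) and quotient w**2 - 11w + 190.
The quadratic w**2 - 11w + 190 has discriminant -639 < 0 and is irreducible over ℤ.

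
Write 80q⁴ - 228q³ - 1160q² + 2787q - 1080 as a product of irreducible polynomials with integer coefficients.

Trying the rational-root candidates, q = 9/2 is a root, so (2q - 9) is a factor; dividing leaves 40q³ + 66q² - 283q + 120.
Continuing, q = 8/5 is a root, giving the factor (5q - 8) and quotient 8q² + 26q - 15.
The remaining quadratic factors as (2q - 1)(4q + 15).

(2q - 1)(2q - 9)(4q + 15)(5q - 8)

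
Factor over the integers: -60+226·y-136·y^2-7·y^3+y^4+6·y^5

Testing divisors of the constant over divisors of the leading coefficient, y = 3/2 is a root, giving the factor (2·y-3) and quotient 3·y^4+5·y^3+4·y^2-62·y+20.
Then y = 2 is a root, giving the factor (y-2) and quotient 3·y^3+11·y^2+26·y-10.
Next, y = 1/3 is a root, giving the factor (3·y-1) and quotient y^2+4·y+10.
The quadratic y^2+4·y+10 has discriminant -24 < 0 and is irreducible over ℤ.

(2·y-3)·(3·y-1)·(y-2)·(y^2+4·y+10)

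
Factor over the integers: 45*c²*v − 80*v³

Pull out the common factor 5*v; 9*c² − 16*v² is a difference of squares.

5*v*(3*c + 4*v)*(3*c − 4*v)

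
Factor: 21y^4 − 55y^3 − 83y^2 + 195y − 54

(3y − 1)(7y − 9)(y + 2)(y − 3)

Among the possible rational roots, y = 1/3 is a root, so (3y − 1) divides it; the quotient is 7y^3 − 16y^2 − 33y + 54.
Continuing, y = 3 is a root, so (y − 3) divides it; the quotient is 7y^2 + 5y − 18.
The remaining quadratic factors as (7y − 9)(y + 2).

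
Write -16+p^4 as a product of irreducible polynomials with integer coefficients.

(p)⁴ − (2)⁴ = ((p)² − (2)²)((p)² + (2)²); the first factor splits again, the second (p^2+4) is irreducible.

(p+2)·(p-2)·(p^2+4)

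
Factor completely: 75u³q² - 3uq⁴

3q²u(5u - q)(5u + q)

Pull out the common factor 3uq²; 25u² - q² is a difference of squares.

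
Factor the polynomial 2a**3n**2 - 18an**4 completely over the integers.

2an**2(a + 3n)(a - 3n)

Factor out 2an**2, leaving a**2 - 9n**2, which is a difference of two squares.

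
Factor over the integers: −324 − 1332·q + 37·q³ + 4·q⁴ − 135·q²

Testing divisors of the constant over divisors of the leading coefficient, q = −9 is a root, giving the factor (q + 9) and quotient 4·q³ + q² − 144·q − 36.
Continuing, q = −1/4 is a root, so (4·q + 1) is a factor; dividing leaves q² − 36.
The remaining quadratic factors as (q + 6)(q − 6).

(4·q + 1)·(q + 6)·(q + 9)·(q − 6)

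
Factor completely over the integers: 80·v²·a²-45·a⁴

5·a²·(4·v-3·a)·(4·v+3·a)

Pull out the common factor 5·a²; 16·v²-9·a² is a difference of squares.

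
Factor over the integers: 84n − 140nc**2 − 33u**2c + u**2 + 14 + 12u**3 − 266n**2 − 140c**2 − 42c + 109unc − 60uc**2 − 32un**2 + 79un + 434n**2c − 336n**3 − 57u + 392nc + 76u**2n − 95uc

Group: u(12u**2 + 4un + 15uc + 25u − 56n**2 + 35nc − 63n + 35c − 7) + (6n − 4c − 2)(12u**2 + 4un + 15uc + 25u − 56n**2 + 35nc − 63n + 35c − 7); both groups contain (12u**2 + 4un + 15uc + 25u − 56n**2 + 35nc − 63n + 35c − 7), so (u + 6n − 4c − 2) is a factor with cofactor 12u**2 + 4un + 15uc + 25u − 56n**2 + 35nc − 63n + 35c − 7.
The cofactor groups again: 12u**2 + 4un + 15uc + 25u − 56n**2 + 35nc − 63n + 35c − 7 = 3u(4u − 8n + 5c − 1) + (7n + 7)(4u − 8n + 5c − 1); both groups contain (4u − 8n + 5c − 1), giving (3u + 7n + 7)(4u − 8n + 5c − 1).

(u + 6n − 4c − 2)(4u − 8n + 5c − 1)(3u + 7n + 7)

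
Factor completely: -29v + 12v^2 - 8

Need a pair with product 12·(-8) = -96 and sum -29: that's 3 and -32.
Split the middle term: 12v^2 + 3v - 32v - 8 = 3v(4v + 1) - 8(4v + 1).

(3v - 8)(4v + 1)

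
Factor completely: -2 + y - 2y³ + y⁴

(y + 1)(y - 2)(y² - y + 1)

Group as (y⁴ + y) + (-2y³ - 2) = y(y³ + 1) - 2(y³ + 1).
Both groups share the factor (y³ + 1).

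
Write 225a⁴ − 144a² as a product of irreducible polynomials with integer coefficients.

Pull out the common factor 9a²; 25a² − 16 is a difference of squares.

9a²(5a + 4)(5a − 4)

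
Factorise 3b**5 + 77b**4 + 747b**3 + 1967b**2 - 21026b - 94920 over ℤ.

(3b + 14)(b + 12)(b - 5)(b**2 + 14b + 113)

Trying the rational-root candidates, b = -14/3 is a root, so (3b + 14) is a factor; dividing leaves b**4 + 21b**3 + 151b**2 - 49b - 6780.
Next, b = -12 is a root, so (b + 12) divides it; the quotient is b**3 + 9b**2 + 43b - 565.
Continuing, b = 5 is a root, so (b - 5) divides it; the quotient is b**2 + 14b + 113.
The quadratic b**2 + 14b + 113 has discriminant -256 < 0 and is irreducible over ℤ.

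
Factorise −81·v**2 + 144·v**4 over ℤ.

9·v**2·(4·v + 3)·(4·v − 3)

Factor out 9·v**2, leaving 16·v**2 − 9, which is a difference of two squares.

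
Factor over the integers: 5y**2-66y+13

Need a pair with product 5·13 = 65 and sum -66: that's -1 and -65.
Split the middle term: 5y**2-y - 65y+13 = y(5y-1) - 13(5y-1).

(5y-1)(y-13)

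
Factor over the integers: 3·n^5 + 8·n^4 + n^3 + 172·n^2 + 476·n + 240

Among the possible rational roots, n = -2 is a root, so (n + 2) divides it; the quotient is 3·n^4 + 2·n^3 - 3·n^2 + 178·n + 120.
Then n = -4 is a root, giving the factor (n + 4) and quotient 3·n^3 - 10·n^2 + 37·n + 30.
Next, n = -2/3 is a root, so (3·n + 2) divides it; the quotient is n^2 - 4·n + 15.
The quadratic n^2 - 4·n + 15 has discriminant -44 < 0 and is irreducible over ℤ.

(3·n + 2)·(n + 2)·(n + 4)·(n^2 - 4·n + 15)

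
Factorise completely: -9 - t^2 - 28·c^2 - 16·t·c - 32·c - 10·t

-(t + 14·c + 9)·(t + 2·c + 1)

Group: -t·(t + 14·c + 9) + (-2·c - 1)·(t + 14·c + 9); both groups contain (t + 14·c + 9).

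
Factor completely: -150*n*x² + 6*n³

Factor out 6*n, leaving n² - 25*x², which is a difference of two squares.

6*n*(n + 5*x)*(n - 5*x)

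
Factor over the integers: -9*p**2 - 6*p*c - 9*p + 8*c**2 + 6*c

Group: -3*p*(3*p + 4*c + 3) + 2*c*(3*p + 4*c + 3); both groups contain (3*p + 4*c + 3).

-(3*p - 2*c)*(3*p + 4*c + 3)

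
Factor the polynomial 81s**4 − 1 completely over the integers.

Write as (9s**2)² − (1)², then factor 9s**2 − 1 once more.

(3s + 1)(3s − 1)(9s**2 + 1)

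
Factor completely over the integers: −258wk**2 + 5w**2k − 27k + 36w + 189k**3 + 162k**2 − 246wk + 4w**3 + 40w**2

Group: w(4w**2 − 31wk + 4w + 21k**2 − 3k) + (9k + 9)(4w**2 − 31wk + 4w + 21k**2 − 3k); both groups contain (4w**2 − 31wk + 4w + 21k**2 − 3k), so (w + 9k + 9) is a factor with cofactor 4w**2 − 31wk + 4w + 21k**2 − 3k.
The cofactor groups again: 4w**2 − 31wk + 4w + 21k**2 − 3k = w(4w − 3k) + (−7k + 1)(4w − 3k); both groups contain (4w − 3k), giving (w − 7k + 1)(4w − 3k).

(4w − 3k)(w − 7k + 1)(w + 9k + 9)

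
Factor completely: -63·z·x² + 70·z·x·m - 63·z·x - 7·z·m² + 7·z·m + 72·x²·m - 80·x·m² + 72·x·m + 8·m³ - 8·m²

Group: 9·x·(-7·z·x + 7·z·m - 7·z + 8·x·m - 8·m² + 8·m) - m·(-7·z·x + 7·z·m - 7·z + 8·x·m - 8·m² + 8·m); both groups contain (-7·z·x + 7·z·m - 7·z + 8·x·m - 8·m² + 8·m), so (9·x - m) is a factor with cofactor -7·z·x + 7·z·m - 7·z + 8·x·m - 8·m² + 8·m.
The cofactor groups again: -7·z·x + 7·z·m - 7·z + 8·x·m - 8·m² + 8·m = -7·z·(x - m + 1) + 8·m·(x - m + 1); both groups contain (x - m + 1), giving -(7·z - 8·m)·(x - m + 1).

-(7·z - 8·m)·(9·x - m)·(x - m + 1)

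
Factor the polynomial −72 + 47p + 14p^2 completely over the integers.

Need a pair with product 14·(−72) = −1008 and sum 47: that's 63 and −16.
Split the middle term: 14p^2 + 63p − 16p − 72 = 7p(2p + 9) − 8(2p + 9).

(2p + 9)(7p − 8)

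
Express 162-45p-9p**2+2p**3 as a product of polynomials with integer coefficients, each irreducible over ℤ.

Testing divisors of the constant over divisors of the leading coefficient, p = 3 is a root, so (p-3) is a factor; dividing leaves 2p**2-3p-54.
The remaining quadratic factors as (2p+9)(p-6).

(2p+9)(p-3)(p-6)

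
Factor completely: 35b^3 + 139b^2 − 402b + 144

(5b − 8)(7b − 3)(b + 6)

Among the possible rational roots, b = 3/7 is a root, so (7b − 3) is a factor; dividing leaves 5b^2 + 22b − 48.
The remaining quadratic factors as (b + 6)(5b − 8).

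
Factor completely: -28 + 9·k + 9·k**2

(3·k + 7)·(3·k - 4)

Need a pair with product 9·(-28) = -252 and sum 9: that's -12 and 21.
Split the middle term: 9·k**2 - 12·k + 21·k - 28 = 3·k·(3·k - 4) + 7·(3·k - 4).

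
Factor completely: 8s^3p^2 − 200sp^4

Every term has a factor of 8sp^2. Then s^2 − 25p^2 = (s)² − (5p)².

8p^2s(s − 5p)(s + 5p)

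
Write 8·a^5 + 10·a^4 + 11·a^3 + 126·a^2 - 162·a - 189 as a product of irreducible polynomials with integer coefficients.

(2·a - 3)·(4·a + 3)·(a + 3)·(a^2 - a + 7)

Trying the rational-root candidates, a = -3/4 is a root, so (4·a + 3) divides it; the quotient is 2·a^4 + a^3 + 2·a^2 + 30·a - 63.
Continuing, a = -3 is a root, so (a + 3) is a factor; dividing leaves 2·a^3 - 5·a^2 + 17·a - 21.
Next, a = 3/2 is a root, giving the factor (2·a - 3) and quotient a^2 - a + 7.
The quadratic a^2 - a + 7 has discriminant -27 < 0 and is irreducible over ℤ.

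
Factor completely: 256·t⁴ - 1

(4·t + 1)·(4·t - 1)·(16·t² + 1)

Write as (16·t²)² − (1)², then factor 16·t² - 1 once more.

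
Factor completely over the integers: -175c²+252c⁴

Pull out the common factor 7c²; 36c²-25 is a difference of squares.

7c²(6c+5)(6c-5)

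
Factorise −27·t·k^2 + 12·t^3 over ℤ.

Factor out 3·t, leaving 4·t^2 − 9·k^2, which is a difference of two squares.

3·t·(2·t − 3·k)·(2·t + 3·k)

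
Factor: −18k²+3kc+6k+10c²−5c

Group: −6k(3k+2c−1) + 5c(3k+2c−1); both groups contain (3k+2c−1).

−(6k−5c)(3k+2c−1)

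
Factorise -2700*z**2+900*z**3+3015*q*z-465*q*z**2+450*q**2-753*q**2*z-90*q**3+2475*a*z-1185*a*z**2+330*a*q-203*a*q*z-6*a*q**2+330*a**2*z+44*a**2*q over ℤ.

Group: 11*a*(4*a*q+30*a*z-6*q**2-55*q*z+30*q-75*z**2+225*z) + (15*q-12*z)*(4*a*q+30*a*z-6*q**2-55*q*z+30*q-75*z**2+225*z); both groups contain (4*a*q+30*a*z-6*q**2-55*q*z+30*q-75*z**2+225*z), so (11*a+15*q-12*z) is a factor with cofactor 4*a*q+30*a*z-6*q**2-55*q*z+30*q-75*z**2+225*z.
The cofactor groups again: 4*a*q+30*a*z-6*q**2-55*q*z+30*q-75*z**2+225*z = 2*a*(2*q+15*z) + (-3*q-5*z+15)*(2*q+15*z); both groups contain (2*q+15*z), giving (2*a-3*q-5*z+15)*(2*q+15*z).

(11*a+15*q-12*z)*(2*a-3*q-5*z+15)*(2*q+15*z)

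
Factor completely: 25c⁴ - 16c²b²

c²(5c - 4b)(5c + 4b)

Factor out c² first: what remains is 25c² - 16b².
Recognize a difference of squares with the parts 5c and 4b.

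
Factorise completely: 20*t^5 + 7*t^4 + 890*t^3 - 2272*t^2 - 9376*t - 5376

Trying the rational-root candidates, t = -3/4 is a root, giving the factor (4*t + 3) and quotient 5*t^4 - 2*t^3 + 224*t^2 - 736*t - 1792.
Continuing, t = -8/5 is a root, so (5*t + 8) divides it; the quotient is t^3 - 2*t^2 + 48*t - 224.
Next, t = 4 is a root, so (t - 4) divides it; the quotient is t^2 + 2*t + 56.
The quadratic t^2 + 2*t + 56 has discriminant -220 < 0 and is irreducible over ℤ.

(4*t + 3)*(5*t + 8)*(t - 4)*(t^2 + 2*t + 56)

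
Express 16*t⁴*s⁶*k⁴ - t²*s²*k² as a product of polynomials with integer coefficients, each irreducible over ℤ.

k²*s²*t²*(4*t*s²*k + 1)*(4*t*s²*k - 1)

Pull out the common factor t²*s²*k², leaving 16*t²*s⁴*k² - 1.
Recognize a difference of squares with the parts 4*t*s²*k and 1.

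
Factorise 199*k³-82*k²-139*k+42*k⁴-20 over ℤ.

By the rational root theorem, k = -4/7 is a root, so (7*k+4) is a factor; dividing leaves 6*k³+25*k²-26*k-5.
Then k = 1 is a root, giving the factor (k-1) and quotient 6*k²+31*k+5.
The remaining quadratic factors as (6*k+1)(k+5).

(6*k+1)*(7*k+4)*(k+5)*(k-1)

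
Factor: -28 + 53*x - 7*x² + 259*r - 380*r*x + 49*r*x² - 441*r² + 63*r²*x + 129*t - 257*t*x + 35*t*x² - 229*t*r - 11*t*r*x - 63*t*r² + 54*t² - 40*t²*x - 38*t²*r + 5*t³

Group: t*(5*t² - 38*t*r - 35*t*x + 19*t - 63*r² - 49*r*x + 37*r + 7*x - 4) + (-x + 7)*(5*t² - 38*t*r - 35*t*x + 19*t - 63*r² - 49*r*x + 37*r + 7*x - 4); both groups contain (5*t² - 38*t*r - 35*t*x + 19*t - 63*r² - 49*r*x + 37*r + 7*x - 4), so (t - x + 7) is a factor with cofactor 5*t² - 38*t*r - 35*t*x + 19*t - 63*r² - 49*r*x + 37*r + 7*x - 4.
The cofactor groups again: 5*t² - 38*t*r - 35*t*x + 19*t - 63*r² - 49*r*x + 37*r + 7*x - 4 = 5*t*(t - 9*r - 7*x + 4) + (7*r - 1)*(t - 9*r - 7*x + 4); both groups contain (t - 9*r - 7*x + 4), giving (5*t + 7*r - 1)*(t - 9*r - 7*x + 4).

(t - 9*r - 7*x + 4)*(5*t + 7*r - 1)*(t - x + 7)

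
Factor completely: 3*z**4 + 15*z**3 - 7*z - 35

(z + 5)*(3*z**3 - 7)

Group as (3*z**4 - 7*z) + (15*z**3 - 35) = z*(3*z**3 - 7) + 5*(3*z**3 - 7).
Both groups share the factor (3*z**3 - 7).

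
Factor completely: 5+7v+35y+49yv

Group as (49yv+35y) + (7v+5) = 7y(7v+5) + (7v+5).
Both groups share the factor (7v+5).

(7v+5)(7y+1)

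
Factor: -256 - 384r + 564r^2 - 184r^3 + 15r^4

By the rational root theorem, r = -2/5 is a root, so (5r + 2) divides it; the quotient is 3r^3 - 38r^2 + 128r - 128.
Continuing, r = 8 is a root, giving the factor (r - 8) and quotient 3r^2 - 14r + 16.
The remaining quadratic factors as (3r - 8)(r - 2).

(3r - 8)(5r + 2)(r - 2)(r - 8)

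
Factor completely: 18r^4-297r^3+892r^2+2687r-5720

(2r-13)(3r+8)(3r-5)(r-11)

By the rational root theorem, r = 13/2 is a root, so (2r-13) divides it; the quotient is 9r^3-90r^2-139r+440.
Continuing, r = 11 is a root, so (r-11) is a factor; dividing leaves 9r^2+9r-40.
The remaining quadratic factors as (3r+8)(3r-5).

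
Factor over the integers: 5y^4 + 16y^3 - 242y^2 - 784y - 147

(5y + 1)(y + 3)(y + 7)(y - 7)

Testing divisors of the constant over divisors of the leading coefficient, y = 7 is a root, so (y - 7) divides it; the quotient is 5y^3 + 51y^2 + 115y + 21.
Then y = -1/5 is a root, so (5y + 1) divides it; the quotient is y^2 + 10y + 21.
The remaining quadratic factors as (y + 7)(y + 3).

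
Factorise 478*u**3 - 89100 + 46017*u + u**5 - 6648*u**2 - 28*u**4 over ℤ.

By the rational root theorem, u = 3 is a root, so (u - 3) is a factor; dividing leaves u**4 - 25*u**3 + 403*u**2 - 5439*u + 29700.
Next, u = 12 is a root, so (u - 12) divides it; the quotient is u**3 - 13*u**2 + 247*u - 2475.
Continuing, u = 11 is a root, giving the factor (u - 11) and quotient u**2 - 2*u + 225.
The quadratic u**2 - 2*u + 225 has discriminant -896 < 0 and is irreducible over ℤ.

(u - 11)*(u - 12)*(u - 3)*(u**2 - 2*u + 225)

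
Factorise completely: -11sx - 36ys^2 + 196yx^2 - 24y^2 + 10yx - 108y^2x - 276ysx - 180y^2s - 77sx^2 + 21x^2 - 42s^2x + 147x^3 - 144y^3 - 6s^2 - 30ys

-(6y + 6s - 7x)(6y + 7x + 1)(4y + s + 3x)

Group: 6y(-24y^2 - 30ys + 10yx - 6s^2 - 11sx + 21x^2) + (7x + 1)(-24y^2 - 30ys + 10yx - 6s^2 - 11sx + 21x^2); both groups contain (-24y^2 - 30ys + 10yx - 6s^2 - 11sx + 21x^2), so (6y + 7x + 1) is a factor with cofactor -24y^2 - 30ys + 10yx - 6s^2 - 11sx + 21x^2.
The cofactor groups again: -24y^2 - 30ys + 10yx - 6s^2 - 11sx + 21x^2 = -4y(6y + 6s - 7x) + (-s - 3x)(6y + 6s - 7x); both groups contain (6y + 6s - 7x), giving -(4y + s + 3x)(6y + 6s - 7x).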